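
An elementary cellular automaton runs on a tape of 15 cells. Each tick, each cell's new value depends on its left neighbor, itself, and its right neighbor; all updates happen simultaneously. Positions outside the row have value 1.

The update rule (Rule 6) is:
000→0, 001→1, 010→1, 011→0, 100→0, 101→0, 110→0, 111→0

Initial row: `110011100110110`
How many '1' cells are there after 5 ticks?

000100001000000
001100011000001
010000100000010
010001100000110
010010000001000
count of 1: 3

3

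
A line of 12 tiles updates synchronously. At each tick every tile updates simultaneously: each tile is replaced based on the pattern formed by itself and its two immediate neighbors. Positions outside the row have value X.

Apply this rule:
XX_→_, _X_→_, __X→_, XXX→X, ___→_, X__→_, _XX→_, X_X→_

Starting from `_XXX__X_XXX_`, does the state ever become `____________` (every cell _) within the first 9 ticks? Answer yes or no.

__X______X__
____________
all cells are _ at tick 2

yes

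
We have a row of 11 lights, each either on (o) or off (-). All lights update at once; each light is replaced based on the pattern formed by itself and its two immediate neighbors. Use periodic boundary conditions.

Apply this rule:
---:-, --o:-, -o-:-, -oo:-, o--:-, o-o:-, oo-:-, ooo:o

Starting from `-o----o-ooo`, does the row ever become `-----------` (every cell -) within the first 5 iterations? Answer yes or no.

iteration 1: ---------o-
iteration 2: -----------
all cells are - at iteration 2

yes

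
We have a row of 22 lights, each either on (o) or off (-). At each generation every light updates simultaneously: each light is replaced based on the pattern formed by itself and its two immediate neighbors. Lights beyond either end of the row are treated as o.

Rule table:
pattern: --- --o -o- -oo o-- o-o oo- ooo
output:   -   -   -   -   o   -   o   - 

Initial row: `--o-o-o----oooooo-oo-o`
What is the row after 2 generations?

oo------o--------o--o-

o------o--------o--o--
oo------o--------o--o-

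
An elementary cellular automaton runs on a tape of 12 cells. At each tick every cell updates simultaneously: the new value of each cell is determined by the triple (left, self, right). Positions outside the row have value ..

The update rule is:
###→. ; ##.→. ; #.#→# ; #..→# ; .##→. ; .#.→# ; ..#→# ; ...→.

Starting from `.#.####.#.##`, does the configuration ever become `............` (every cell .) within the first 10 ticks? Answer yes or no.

no

tick 1: ###....###..
tick 2: ...#..#...#.
tick 3: ..######.###
tick 4: .#......#...
tick 5: ###....###..  (repeats tick 1; period 4)
tick 10: ...#..#...#.
tick 10 is ...#..#...#., still not uniform .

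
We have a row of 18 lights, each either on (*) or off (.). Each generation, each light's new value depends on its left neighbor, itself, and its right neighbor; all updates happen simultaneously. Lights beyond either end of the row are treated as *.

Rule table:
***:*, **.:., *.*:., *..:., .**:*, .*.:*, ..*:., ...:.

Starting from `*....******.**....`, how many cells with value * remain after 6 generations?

generation 1: .....*****..*.....
generation 2: .....****...*.....
generation 3: .....***....*.....
generation 4: .....**.....*.....
generation 5: .....*......*.....
generation 6: .....*......*.....
count of *: 2

2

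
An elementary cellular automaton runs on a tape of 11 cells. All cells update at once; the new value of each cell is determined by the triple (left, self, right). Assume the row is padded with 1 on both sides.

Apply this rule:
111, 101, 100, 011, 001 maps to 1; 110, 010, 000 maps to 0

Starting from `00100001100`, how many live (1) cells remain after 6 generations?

11010011011
10101110111
01011101111
10111011111
01110111111
11101111111
count of 1: 10

10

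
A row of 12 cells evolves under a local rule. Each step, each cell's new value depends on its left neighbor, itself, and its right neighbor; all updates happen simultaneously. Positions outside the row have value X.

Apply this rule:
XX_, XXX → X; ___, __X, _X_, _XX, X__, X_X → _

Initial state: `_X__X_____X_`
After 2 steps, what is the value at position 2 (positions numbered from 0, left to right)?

_

____________
____________
position 2 holds _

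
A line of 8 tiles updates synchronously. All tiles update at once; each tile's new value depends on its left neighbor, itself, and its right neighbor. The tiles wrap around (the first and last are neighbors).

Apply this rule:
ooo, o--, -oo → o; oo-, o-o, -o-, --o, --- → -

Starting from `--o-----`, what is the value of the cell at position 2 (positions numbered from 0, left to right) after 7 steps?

---o----
----o---
-----o--
------o-
-------o
o-------
-o------
position 2 holds -

-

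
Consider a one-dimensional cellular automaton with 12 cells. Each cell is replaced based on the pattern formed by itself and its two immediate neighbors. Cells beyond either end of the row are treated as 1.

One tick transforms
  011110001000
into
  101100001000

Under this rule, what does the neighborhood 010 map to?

At position 8 the neighborhood is 010; the next row has 1 there.

1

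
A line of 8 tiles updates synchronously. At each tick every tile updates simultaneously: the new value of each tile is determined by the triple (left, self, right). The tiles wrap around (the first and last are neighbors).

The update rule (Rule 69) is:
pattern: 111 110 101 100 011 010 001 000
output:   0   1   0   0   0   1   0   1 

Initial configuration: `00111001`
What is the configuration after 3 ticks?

00101001

00001001
01101001
00101001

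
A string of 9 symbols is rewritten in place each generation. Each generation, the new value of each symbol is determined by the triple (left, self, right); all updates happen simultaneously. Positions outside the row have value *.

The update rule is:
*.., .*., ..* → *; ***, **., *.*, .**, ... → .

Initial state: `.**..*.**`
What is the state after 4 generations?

...***...
*.*...*.*
..**.**..
**.....**

**.....**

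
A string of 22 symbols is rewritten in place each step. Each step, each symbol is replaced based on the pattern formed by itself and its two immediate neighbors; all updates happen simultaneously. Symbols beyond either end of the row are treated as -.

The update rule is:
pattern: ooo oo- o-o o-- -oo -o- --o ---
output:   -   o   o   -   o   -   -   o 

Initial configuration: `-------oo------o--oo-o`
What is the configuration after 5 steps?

-oo-o--oo-o--o---oo---

oooooo-oo-oooo----ooo-
o----oooooo--o-oo-o-o-
--oo-o----o---oooo-o--
o-ooo--oo---o-o--oo--o
-oo-o--oo-o--o---oo---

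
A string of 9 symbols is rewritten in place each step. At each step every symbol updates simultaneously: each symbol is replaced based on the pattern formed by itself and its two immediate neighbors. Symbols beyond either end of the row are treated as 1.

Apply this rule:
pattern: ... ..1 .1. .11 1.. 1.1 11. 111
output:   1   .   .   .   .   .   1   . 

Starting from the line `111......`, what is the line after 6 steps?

..1.1111.
.......1.
.11111...
.....1.1.
.111.....
...1.111.

...1.111.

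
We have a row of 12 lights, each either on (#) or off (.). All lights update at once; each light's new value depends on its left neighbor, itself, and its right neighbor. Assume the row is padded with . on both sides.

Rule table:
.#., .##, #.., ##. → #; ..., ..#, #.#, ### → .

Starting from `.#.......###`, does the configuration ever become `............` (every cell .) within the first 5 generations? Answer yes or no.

generation 1: .##......#.#
generation 2: .###.....#.#
generation 3: .#.##....#.#
generation 4: .#.###...#.#
generation 5: .#.#.##..#.#
generation 5 is .#.#.##..#.#, still not uniform .

no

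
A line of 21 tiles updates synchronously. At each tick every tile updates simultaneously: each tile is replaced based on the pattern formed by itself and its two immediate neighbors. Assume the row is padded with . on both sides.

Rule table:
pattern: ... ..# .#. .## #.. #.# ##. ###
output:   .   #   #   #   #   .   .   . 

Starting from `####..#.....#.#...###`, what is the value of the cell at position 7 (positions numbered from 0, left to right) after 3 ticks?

#

#...####...##.##.##..
##.##...#.##..#..#.#.
#..#.#.##.#.######.##
position 7 holds #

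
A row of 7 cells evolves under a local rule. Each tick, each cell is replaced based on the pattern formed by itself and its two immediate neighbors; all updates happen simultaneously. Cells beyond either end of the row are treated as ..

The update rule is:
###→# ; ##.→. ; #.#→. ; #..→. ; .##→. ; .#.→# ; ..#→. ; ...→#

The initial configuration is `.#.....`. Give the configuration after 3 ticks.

.#.....

.#.####
.#..##.
.#.....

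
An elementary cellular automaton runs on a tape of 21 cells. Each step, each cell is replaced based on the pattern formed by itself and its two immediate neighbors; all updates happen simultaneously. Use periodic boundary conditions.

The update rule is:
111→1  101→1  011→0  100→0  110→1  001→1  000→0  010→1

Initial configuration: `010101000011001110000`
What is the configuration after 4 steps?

110111111011111110101

111111000101010110000
011111001111111010001
101111010111111110011
110111111011111110101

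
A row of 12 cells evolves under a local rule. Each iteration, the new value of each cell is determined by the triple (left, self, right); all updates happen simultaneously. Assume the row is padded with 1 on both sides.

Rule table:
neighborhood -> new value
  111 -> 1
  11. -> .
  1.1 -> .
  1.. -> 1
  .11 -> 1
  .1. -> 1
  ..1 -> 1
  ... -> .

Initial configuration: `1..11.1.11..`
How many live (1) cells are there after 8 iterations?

.111..1.1.11
.11.111.1.11
.1..11..1.11
.1111.111.11
.111..11..11
.11.111.1111
.1..11..1111
.1111.111111
count of 1: 10

10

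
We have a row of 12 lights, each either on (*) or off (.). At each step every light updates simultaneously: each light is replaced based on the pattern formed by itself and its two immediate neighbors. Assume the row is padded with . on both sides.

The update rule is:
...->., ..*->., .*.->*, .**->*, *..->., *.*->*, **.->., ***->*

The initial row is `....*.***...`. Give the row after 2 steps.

....****....
....***.....

....***.....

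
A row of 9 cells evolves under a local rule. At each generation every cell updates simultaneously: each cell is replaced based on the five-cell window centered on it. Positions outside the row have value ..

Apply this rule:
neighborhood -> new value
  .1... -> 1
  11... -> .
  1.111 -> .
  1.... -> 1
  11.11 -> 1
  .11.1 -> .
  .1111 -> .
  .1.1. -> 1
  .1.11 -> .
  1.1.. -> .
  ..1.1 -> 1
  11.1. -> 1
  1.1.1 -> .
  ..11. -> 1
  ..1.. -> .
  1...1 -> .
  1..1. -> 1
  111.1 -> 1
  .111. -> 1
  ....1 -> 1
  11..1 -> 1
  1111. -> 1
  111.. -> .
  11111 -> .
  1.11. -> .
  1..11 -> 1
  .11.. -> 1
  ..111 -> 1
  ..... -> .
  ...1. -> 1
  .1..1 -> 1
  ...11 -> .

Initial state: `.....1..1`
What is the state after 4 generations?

...11.11.
.1.1.1.1.
111.1.1.1
1111.1.1.

1111.1.1.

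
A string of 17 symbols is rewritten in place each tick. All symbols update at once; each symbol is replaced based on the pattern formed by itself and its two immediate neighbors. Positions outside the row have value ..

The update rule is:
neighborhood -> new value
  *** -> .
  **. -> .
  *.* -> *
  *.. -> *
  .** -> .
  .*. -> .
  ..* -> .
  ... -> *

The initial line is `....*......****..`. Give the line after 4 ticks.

..*......****....

tick 1: ***..*****.....**
tick 2: ...*......****...
tick 3: **..*****.....***
tick 4: ..*......****....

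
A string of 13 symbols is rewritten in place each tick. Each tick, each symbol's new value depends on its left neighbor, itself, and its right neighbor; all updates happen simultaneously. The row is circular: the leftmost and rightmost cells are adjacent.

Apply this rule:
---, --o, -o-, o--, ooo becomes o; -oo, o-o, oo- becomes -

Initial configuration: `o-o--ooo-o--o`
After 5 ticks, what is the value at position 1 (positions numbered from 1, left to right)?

o

tick 1: --ooo-o--ooo-
tick 2: oo-o--ooo-o-o
tick 3: o--ooo-o--o--
tick 4: ooo-o--oooooo
tick 5: oo--ooo-ooooo
position 1 holds o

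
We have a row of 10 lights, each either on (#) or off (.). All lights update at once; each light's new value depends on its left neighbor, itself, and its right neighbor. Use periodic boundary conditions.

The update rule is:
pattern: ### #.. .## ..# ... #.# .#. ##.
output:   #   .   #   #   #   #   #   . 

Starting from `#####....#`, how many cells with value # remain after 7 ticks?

8

tick 1: ####..####
tick 2: ###..#####
tick 3: ##..######
tick 4: #..#######
tick 5: ..########
tick 6: .########.
tick 7: ########..
count of #: 8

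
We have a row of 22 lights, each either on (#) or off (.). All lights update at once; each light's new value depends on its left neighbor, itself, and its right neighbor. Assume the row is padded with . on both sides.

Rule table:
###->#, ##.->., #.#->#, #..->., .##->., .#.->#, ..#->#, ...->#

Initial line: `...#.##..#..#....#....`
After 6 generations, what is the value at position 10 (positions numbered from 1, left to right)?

generation 1: #####...##.##.####.###
generation 2: .###..##..#..#.##.#.#.
generation 3: #.#..#...##.###..####.
generation 4: ###.##.##..#.#..#.##..
generation 5: .#.#..#...####.###...#
generation 6: ####.##.##.##.#.#..###
position 10 holds #

#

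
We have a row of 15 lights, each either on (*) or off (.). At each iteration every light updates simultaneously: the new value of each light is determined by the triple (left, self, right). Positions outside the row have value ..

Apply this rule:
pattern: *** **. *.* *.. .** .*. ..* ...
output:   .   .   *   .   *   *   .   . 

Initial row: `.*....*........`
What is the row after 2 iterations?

.*....*........

.*....*........  (fixed point — unchanged through iteration 2)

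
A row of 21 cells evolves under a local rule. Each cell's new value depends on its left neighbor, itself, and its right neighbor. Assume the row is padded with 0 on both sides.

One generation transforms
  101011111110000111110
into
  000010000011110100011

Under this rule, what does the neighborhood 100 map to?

At position 11 the neighborhood is 100; the next row has 1 there.

1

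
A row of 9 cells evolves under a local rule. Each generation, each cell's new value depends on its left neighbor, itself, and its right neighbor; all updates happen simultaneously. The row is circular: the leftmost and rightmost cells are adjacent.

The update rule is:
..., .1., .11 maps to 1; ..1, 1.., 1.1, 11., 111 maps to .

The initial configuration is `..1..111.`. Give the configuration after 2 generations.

1.1..1.1.

1.1..1...
1.1..1.1.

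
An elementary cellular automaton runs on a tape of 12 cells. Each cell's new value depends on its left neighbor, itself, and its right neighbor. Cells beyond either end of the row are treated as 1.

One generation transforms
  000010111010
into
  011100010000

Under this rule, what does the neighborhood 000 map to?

At position 1 the neighborhood is 000; the next row has 1 there.

1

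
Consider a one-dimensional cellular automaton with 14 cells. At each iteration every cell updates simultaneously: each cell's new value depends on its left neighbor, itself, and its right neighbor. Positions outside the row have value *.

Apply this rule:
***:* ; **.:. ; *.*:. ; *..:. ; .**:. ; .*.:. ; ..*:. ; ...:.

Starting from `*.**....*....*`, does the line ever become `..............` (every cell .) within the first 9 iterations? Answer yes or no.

yes

..............
all cells are . at iteration 1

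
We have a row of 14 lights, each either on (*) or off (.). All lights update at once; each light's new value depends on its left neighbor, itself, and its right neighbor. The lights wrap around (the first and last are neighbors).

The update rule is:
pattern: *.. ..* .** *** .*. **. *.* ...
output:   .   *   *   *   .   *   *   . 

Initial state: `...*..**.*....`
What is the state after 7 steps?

step 1: ..*..****.....
step 2: .*..*****.....
step 3: *..******.....
step 4: ..*******....*
step 5: .********...*.
step 6: *********..*..
step 7: *********.*..*

*********.*..*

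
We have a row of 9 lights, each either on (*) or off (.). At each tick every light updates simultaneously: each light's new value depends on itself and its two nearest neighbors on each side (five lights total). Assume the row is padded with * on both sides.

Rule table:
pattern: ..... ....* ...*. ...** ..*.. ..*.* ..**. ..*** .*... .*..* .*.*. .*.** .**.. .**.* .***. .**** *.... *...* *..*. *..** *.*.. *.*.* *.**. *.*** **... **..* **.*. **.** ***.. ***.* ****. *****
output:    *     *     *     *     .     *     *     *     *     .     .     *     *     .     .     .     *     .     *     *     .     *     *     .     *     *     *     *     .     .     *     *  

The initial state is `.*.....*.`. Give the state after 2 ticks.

*.*******
.*..*****

.*..*****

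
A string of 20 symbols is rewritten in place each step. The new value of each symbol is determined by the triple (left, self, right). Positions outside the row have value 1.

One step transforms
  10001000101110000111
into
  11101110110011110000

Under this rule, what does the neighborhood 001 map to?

0

At position 3 the neighborhood is 001; the next row has 0 there.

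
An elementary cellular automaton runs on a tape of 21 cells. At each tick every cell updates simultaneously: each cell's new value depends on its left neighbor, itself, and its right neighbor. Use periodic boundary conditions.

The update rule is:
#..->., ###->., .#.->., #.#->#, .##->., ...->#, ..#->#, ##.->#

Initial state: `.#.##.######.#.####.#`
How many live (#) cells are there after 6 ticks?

12

#.#.##.....##.#...##.
.#.#.#.####.##..##.##
#.#.#.#...##.#.#.##.#
##.#.#..##.##.#.#.##.
.##.#..#.##.##.#.#.##
#.##..#.#.##.##.#.#.#
count of #: 12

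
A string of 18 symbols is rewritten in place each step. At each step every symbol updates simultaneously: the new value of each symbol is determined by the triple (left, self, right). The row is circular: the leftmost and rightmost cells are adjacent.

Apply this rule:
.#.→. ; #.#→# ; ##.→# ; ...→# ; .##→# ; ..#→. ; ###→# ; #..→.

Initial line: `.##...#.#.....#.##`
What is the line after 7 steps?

#############..###

###.#..#..###..###
####......###..###
####.####.###..###
#############..###
#############..###  (fixed point — unchanged through step 7)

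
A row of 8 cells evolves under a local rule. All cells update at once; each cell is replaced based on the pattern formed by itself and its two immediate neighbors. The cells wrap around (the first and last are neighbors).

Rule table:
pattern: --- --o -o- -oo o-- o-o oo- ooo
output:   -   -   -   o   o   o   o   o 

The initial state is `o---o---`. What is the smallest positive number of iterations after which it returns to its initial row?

iteration 1: -o---o--
iteration 2: --o---o-
iteration 3: ---o---o
iteration 4: o---o---

4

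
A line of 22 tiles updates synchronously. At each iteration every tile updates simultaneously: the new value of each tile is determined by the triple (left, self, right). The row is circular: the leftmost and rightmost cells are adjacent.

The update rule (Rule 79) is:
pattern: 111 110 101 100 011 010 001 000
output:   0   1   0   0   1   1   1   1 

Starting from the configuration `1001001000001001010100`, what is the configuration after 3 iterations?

1011011011111011010101
1011011010001011010101
1011011010111011010101

1011011010111011010101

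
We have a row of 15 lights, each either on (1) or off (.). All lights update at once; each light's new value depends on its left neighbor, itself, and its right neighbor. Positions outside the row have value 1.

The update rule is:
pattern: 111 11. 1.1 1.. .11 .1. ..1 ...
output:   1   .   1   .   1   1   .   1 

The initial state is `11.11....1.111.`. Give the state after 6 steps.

..111111.111111

1.11..11.1111.1
.11...1.1111.11
11..1.11111.111
1...111111.1111
..1.11111.11111
..111111.111111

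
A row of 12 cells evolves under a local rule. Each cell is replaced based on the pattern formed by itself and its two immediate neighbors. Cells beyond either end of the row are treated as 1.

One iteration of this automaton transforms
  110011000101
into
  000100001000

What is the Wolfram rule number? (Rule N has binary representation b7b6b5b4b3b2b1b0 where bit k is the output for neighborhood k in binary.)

2

position 0: 111 → 0  (bit 7 = 0)
position 1: 110 → 0  (bit 6 = 0)
position 10: 101 → 0  (bit 5 = 0)
position 2: 100 → 0  (bit 4 = 0)
position 4: 011 → 0  (bit 3 = 0)
position 9: 010 → 0  (bit 2 = 0)
position 3: 001 → 1  (bit 1 = 1)
position 7: 000 → 0  (bit 0 = 0)
bits b7..b0 = 00000010 = 2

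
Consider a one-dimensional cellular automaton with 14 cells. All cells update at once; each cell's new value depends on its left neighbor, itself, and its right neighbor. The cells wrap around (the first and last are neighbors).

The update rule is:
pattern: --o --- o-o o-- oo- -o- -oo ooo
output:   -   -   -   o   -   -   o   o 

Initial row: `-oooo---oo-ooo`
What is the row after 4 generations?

----o---o-----

-ooo-o--o--oo-
-oo---o--o-o-o
-o-o---o------
----o---o-----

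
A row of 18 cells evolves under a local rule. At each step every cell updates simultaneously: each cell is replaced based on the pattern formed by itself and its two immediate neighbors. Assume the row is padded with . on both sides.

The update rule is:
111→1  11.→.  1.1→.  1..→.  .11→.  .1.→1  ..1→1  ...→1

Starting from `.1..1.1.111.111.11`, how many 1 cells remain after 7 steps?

9

step 1: 11.11.1..1...1....
step 2: ......1.11.111.111
step 3: 1111111.....1...1.
step 4: .11111..11111.111.
step 5: 1.111..1.111...1..
step 6: 1..1..11..1..111.1
step 7: 1.11.1...11.1.1..1
count of 1: 9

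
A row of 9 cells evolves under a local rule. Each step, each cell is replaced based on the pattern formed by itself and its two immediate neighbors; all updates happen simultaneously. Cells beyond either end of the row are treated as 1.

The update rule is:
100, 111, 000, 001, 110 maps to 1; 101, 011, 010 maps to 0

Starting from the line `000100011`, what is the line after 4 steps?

111110011

step 1: 111011101
step 2: 111001100
step 3: 111110111
step 4: 111110011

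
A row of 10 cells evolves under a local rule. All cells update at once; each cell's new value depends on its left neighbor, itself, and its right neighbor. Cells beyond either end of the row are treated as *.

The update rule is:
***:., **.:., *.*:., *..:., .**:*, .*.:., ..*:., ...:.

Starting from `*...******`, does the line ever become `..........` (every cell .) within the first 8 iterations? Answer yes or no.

....*.....
..........
all cells are . at iteration 2

yes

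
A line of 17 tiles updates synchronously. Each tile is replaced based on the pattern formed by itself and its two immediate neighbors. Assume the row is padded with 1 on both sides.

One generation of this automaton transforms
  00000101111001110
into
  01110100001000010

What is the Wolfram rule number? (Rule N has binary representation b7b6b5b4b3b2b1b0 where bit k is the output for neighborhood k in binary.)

position 8: 111 → 0  (bit 7 = 0)
position 10: 110 → 1  (bit 6 = 1)
position 6: 101 → 0  (bit 5 = 0)
position 0: 100 → 0  (bit 4 = 0)
position 7: 011 → 0  (bit 3 = 0)
position 5: 010 → 1  (bit 2 = 1)
position 4: 001 → 0  (bit 1 = 0)
position 1: 000 → 1  (bit 0 = 1)
bits b7..b0 = 01000101 = 69

69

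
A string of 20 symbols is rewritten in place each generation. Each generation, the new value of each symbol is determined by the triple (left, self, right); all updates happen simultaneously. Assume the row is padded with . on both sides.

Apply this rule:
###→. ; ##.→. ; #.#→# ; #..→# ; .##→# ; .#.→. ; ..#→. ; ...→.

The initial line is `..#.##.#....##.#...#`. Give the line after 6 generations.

...##.#.#...#.#.#...
...#.#.#.#...#.#.#..
....#.#.#.#...#.#.#.
.....#.#.#.#...#.#.#
......#.#.#.#...#.#.
.......#.#.#.#...#.#

.......#.#.#.#...#.#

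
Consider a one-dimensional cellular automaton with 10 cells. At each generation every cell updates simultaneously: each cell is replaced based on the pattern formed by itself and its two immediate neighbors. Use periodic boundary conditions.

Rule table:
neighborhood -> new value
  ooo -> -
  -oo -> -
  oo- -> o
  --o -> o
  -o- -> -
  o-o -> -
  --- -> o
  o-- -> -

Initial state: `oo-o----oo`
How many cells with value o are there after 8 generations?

2

-o---ooo--
o--oo--o-o
o-o-o-o---
--------oo
-ooooooo-o
-------o--
ooooooo--o
------o-o-
count of o: 2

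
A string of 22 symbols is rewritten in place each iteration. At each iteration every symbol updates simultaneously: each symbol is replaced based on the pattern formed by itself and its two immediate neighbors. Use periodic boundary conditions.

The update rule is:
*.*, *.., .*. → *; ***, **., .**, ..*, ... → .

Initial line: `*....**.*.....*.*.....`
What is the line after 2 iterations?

**.....***....****....
..*.......*.......*...

..*.......*.......*...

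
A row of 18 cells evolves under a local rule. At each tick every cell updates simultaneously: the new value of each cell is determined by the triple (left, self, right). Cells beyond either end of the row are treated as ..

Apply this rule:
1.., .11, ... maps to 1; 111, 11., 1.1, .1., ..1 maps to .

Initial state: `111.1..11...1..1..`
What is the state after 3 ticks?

1....1.1.11..1..11
.111.....1.1..1.1.
.1..1111....1....1

.1..1111....1....1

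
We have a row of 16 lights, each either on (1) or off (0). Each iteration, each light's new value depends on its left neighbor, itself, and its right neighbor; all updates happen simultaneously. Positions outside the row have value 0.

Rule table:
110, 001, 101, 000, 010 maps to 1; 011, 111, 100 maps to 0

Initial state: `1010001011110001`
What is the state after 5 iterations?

1000101111000111

1110111100010111
0011000101111001
1101011110001011
0111100010111101
1000101111000111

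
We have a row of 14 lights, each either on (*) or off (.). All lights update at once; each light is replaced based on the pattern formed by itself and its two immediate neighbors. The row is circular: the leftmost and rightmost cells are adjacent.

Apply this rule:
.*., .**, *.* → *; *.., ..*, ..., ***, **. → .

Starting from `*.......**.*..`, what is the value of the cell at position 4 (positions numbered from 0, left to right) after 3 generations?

*.......*.**..
*.......***...
*.......*.....
position 4 holds .

.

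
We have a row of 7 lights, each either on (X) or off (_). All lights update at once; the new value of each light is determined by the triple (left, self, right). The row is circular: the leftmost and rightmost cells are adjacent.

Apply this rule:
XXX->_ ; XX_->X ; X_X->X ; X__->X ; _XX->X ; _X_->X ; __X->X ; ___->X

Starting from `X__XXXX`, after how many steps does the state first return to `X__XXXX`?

2

step 1: XXXX___
step 2: X__XXXX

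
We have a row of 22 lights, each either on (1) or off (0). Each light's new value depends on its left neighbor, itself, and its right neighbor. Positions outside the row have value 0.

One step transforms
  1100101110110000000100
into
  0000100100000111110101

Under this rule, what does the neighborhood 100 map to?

0

At position 2 the neighborhood is 100; the next row has 0 there.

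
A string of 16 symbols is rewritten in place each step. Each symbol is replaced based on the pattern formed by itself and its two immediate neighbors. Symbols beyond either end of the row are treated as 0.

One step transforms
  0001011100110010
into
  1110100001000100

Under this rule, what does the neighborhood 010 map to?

At position 3 the neighborhood is 010; the next row has 0 there.

0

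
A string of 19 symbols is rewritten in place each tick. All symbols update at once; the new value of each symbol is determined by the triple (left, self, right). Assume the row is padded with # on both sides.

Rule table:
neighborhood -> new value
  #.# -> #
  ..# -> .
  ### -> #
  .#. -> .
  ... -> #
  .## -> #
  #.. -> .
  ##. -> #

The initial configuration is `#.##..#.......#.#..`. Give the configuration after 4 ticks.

################..#

tick 1: ####....#####..#...
tick 2: ####.##.#####....#.
tick 3: #############.##..#
tick 4: ################..#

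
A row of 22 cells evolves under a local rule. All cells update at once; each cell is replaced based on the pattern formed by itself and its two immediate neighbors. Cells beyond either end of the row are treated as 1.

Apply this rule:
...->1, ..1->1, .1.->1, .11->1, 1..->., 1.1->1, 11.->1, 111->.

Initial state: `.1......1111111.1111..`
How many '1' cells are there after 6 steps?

13

step 1: 11.111111.....111..1.1
step 2: .111....1.11111.1.1111
step 3: 11.1.111111...11111...
step 4: .11111....1.111...1.11
step 5: 11...1.111111.1.11111.
step 6: .1.11111....11111...11
count of 1: 13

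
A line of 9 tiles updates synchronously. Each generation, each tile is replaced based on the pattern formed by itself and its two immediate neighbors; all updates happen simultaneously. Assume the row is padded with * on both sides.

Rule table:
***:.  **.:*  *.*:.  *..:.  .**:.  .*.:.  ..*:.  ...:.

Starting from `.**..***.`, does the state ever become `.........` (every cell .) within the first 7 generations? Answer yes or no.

yes

..*....*.
.........
all cells are . at generation 2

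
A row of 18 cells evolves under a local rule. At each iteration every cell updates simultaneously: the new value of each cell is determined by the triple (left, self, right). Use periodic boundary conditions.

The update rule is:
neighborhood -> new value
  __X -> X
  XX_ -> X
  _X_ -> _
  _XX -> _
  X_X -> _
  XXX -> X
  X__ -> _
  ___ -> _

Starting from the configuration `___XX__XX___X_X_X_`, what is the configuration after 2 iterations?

_X________X_______

iteration 1: __X_X_X_X__X______
iteration 2: _X________X_______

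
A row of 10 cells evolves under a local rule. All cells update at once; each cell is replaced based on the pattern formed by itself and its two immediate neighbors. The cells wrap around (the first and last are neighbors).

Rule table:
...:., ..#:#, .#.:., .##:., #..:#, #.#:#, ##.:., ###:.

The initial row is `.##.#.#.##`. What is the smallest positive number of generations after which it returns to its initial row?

2

#..#.#.#..
.##.#.#.##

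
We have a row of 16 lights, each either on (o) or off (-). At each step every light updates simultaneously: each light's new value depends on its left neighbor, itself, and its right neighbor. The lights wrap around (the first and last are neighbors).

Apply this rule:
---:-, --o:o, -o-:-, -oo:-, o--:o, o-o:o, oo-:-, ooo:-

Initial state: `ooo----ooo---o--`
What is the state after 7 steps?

-o-o--o-o-o-o-oo

---o--o---o-o-oo
o-o-oo-o-o-o-o--
-o-o--o-o-o-o-oo
o-o-oo-o-o-o-o--  (repeats step 2; period 2)
step 7: -o-o--o-o-o-o-oo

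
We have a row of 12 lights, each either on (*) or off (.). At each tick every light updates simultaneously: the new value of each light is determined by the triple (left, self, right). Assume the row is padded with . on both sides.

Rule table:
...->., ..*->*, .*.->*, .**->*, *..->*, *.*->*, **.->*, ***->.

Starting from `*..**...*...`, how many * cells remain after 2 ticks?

6

tick 1: ******.***..
tick 2: *....***.**.
count of *: 6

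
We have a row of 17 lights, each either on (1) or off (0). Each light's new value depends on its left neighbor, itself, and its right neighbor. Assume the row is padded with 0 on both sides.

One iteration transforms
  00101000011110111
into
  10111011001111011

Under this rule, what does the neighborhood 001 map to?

0

At position 1 the neighborhood is 001; the next row has 0 there.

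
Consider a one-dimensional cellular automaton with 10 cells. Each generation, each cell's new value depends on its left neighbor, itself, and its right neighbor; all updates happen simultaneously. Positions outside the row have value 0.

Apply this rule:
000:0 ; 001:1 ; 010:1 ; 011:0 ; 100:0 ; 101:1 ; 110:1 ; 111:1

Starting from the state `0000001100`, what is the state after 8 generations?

0000010100
0000111100
0001011100
0011101100
0101110100
1110111100
0111011100
1011101100

1011101100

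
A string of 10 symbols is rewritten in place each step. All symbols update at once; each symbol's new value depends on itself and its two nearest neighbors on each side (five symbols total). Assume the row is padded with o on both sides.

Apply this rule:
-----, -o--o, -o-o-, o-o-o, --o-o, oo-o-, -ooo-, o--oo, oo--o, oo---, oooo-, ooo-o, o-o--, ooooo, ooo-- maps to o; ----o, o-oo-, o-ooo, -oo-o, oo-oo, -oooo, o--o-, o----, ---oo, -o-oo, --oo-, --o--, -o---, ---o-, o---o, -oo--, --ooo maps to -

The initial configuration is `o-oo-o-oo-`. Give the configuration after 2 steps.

oo----o---

o---oo----
oo----o---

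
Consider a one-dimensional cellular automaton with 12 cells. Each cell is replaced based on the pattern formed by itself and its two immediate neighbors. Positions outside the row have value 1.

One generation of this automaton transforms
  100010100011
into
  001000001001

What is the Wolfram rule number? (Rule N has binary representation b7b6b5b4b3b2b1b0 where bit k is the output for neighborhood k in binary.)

position 11: 111 → 1  (bit 7 = 1)
position 0: 110 → 0  (bit 6 = 0)
position 5: 101 → 0  (bit 5 = 0)
position 1: 100 → 0  (bit 4 = 0)
position 10: 011 → 0  (bit 3 = 0)
position 4: 010 → 0  (bit 2 = 0)
position 3: 001 → 0  (bit 1 = 0)
position 2: 000 → 1  (bit 0 = 1)
bits b7..b0 = 10000001 = 129

129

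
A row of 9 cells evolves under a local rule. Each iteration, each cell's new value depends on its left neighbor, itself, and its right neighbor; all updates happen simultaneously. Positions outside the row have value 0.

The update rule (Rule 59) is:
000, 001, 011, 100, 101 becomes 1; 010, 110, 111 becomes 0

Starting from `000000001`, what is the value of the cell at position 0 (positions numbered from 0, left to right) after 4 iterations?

1

111111110
100000001
011111110
110000001
position 0 holds 1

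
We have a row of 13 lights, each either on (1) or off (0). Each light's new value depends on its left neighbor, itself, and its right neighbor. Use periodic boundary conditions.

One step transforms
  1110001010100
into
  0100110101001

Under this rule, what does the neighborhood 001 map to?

1

At position 5 the neighborhood is 001; the next row has 1 there.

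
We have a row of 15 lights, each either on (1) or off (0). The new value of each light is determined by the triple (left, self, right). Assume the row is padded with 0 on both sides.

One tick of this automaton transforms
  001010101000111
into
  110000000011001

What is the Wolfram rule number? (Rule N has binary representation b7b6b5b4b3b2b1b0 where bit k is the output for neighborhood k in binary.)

position 13: 111 → 0  (bit 7 = 0)
position 14: 110 → 1  (bit 6 = 1)
position 3: 101 → 0  (bit 5 = 0)
position 9: 100 → 0  (bit 4 = 0)
position 12: 011 → 0  (bit 3 = 0)
position 2: 010 → 0  (bit 2 = 0)
position 1: 001 → 1  (bit 1 = 1)
position 0: 000 → 1  (bit 0 = 1)
bits b7..b0 = 01000011 = 67

67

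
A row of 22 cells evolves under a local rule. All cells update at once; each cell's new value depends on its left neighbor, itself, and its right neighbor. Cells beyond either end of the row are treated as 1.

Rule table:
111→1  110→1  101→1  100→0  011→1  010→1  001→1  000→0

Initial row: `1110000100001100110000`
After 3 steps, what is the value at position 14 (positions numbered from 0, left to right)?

1110001100011101110001
1110011100111111110011
1110111101111111110111
position 14 holds 1

1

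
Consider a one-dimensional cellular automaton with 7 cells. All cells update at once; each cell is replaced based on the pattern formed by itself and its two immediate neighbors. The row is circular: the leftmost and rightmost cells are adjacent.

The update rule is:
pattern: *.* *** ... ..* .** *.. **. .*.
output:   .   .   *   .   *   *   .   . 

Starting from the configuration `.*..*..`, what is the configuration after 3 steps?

.*.....

step 1: ..*..**
step 2: *..*.*.
step 3: .*.....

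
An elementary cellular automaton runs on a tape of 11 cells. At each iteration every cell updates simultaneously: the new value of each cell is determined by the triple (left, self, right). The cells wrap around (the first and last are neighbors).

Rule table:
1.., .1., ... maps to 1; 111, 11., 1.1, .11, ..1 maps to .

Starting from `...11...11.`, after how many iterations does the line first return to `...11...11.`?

22

iteration 1: 11...11...1
iteration 2: ..11...11..
iteration 3: 1...11...11
iteration 4: .11...11...
iteration 5: ...11...111
iteration 6: 11...11....
iteration 7: ..11...111.
iteration 8: 1...11....1
iteration 9: .11...111..
iteration 10: ...11....11
iteration 11: 11...111...
iteration 12: ..11....11.
iteration 13: 1...111...1
iteration 14: .11....11..
iteration 15: ...111...11
iteration 16: 11....11...
iteration 17: ..111...11.
iteration 18: 1....11...1
iteration 19: .111...11..
iteration 20: ....11...11
iteration 21: 111...11...
iteration 22: ...11...11.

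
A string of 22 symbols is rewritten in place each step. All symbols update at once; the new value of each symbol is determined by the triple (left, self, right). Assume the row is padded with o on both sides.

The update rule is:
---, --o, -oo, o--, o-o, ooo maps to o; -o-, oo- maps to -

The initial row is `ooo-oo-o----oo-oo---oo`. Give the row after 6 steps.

oo-oo-o-ooooo-oo-ooooo
o-oo-o-ooooo-oo-oooooo
-oo-o-ooooo-oo-ooooooo
oo-o-ooooo-oo-oooooooo
o-o-ooooo-oo-ooooooooo
-o-ooooo-oo-oooooooooo

-o-ooooo-oo-oooooooooo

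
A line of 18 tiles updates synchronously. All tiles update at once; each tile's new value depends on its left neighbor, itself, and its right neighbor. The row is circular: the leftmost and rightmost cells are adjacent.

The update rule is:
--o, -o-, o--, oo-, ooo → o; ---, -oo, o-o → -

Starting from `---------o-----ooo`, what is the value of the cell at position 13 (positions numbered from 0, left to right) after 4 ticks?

o

o-------ooo---o-oo
oo-----o-ooo-oo--o
ooo---oo--oo--ooo-
-ooo-o-ooo-ooo-oo-
position 13 holds o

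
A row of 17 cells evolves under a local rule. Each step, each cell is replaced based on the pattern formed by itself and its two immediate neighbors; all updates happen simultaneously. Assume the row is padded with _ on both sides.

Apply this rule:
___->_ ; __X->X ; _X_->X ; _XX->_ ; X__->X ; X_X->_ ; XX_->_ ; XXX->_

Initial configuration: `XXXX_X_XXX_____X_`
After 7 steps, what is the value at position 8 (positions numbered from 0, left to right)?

_

step 1: _____X____X___XXX
step 2: ____XXX__XXX_X___
step 3: ___X___XX____XX__
step 4: __XXX_X__X__X__X_
step 5: _X____XXXXXXXXXXX
step 6: XXX__X___________
step 7: ___XXXX__________
position 8 holds _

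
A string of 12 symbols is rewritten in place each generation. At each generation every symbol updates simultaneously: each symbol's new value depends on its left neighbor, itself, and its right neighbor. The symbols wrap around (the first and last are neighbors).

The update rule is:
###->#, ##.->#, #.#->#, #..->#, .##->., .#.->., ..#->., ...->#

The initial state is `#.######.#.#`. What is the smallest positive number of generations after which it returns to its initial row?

12

##.######.#.
.##.######.#
#.##.######.
.#.##.######
#.#.##.#####
##.#.##.####
###.#.##.###
####.#.##.##
#####.#.##.#
######.#.##.
.######.#.##
#.######.#.#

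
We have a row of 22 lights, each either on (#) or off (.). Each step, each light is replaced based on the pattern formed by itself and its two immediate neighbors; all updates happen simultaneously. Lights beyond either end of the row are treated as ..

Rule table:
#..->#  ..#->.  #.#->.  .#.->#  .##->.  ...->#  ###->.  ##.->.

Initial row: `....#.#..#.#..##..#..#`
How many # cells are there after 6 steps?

###.#.##.#.##...#.##.#
....#....#...##.#....#
###.####.###....####.#
............###......#
###########....#####.#
...........###.......#
count of #: 4

4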